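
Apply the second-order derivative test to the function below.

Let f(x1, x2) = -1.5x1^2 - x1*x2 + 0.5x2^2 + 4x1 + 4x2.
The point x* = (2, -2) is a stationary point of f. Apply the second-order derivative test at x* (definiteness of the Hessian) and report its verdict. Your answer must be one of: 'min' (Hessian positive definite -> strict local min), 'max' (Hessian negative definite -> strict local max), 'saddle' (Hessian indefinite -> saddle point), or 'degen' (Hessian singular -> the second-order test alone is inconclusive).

Compute the Hessian H = grad^2 f:
  H = [[-3, -1], [-1, 1]]
Verify stationarity: grad f(x*) = H x* + g = (0, 0).
Eigenvalues of H: -3.2361, 1.2361.
Eigenvalues have mixed signs, so H is indefinite -> x* is a saddle point.

saddle


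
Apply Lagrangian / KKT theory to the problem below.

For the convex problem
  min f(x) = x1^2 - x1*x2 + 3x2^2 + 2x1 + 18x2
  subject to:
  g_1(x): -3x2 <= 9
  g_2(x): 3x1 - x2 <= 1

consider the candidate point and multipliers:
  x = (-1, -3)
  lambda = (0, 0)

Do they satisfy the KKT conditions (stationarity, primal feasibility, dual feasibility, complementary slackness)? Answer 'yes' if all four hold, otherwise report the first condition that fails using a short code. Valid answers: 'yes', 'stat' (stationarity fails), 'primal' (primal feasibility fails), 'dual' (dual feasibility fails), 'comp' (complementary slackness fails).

Gradient of f: grad f(x) = Q x + c = (3, 1)
Constraint values g_i(x) = a_i^T x - b_i:
  g_1((-1, -3)) = 0
  g_2((-1, -3)) = -1
Stationarity residual: grad f(x) + sum_i lambda_i a_i = (3, 1)
  -> stationarity FAILS
Primal feasibility (all g_i <= 0): OK
Dual feasibility (all lambda_i >= 0): OK
Complementary slackness (lambda_i * g_i(x) = 0 for all i): OK

Verdict: the first failing condition is stationarity -> stat.

stat


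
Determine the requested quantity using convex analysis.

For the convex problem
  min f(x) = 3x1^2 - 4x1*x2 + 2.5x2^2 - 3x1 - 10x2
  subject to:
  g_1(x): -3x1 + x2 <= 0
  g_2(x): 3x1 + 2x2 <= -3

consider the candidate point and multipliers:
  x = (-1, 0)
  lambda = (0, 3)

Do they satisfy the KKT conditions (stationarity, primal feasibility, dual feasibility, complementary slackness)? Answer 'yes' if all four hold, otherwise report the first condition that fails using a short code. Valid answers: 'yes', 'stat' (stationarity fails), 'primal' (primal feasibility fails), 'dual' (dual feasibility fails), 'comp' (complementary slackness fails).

Gradient of f: grad f(x) = Q x + c = (-9, -6)
Constraint values g_i(x) = a_i^T x - b_i:
  g_1((-1, 0)) = 3
  g_2((-1, 0)) = 0
Stationarity residual: grad f(x) + sum_i lambda_i a_i = (0, 0)
  -> stationarity OK
Primal feasibility (all g_i <= 0): FAILS
Dual feasibility (all lambda_i >= 0): OK
Complementary slackness (lambda_i * g_i(x) = 0 for all i): OK

Verdict: the first failing condition is primal_feasibility -> primal.

primal


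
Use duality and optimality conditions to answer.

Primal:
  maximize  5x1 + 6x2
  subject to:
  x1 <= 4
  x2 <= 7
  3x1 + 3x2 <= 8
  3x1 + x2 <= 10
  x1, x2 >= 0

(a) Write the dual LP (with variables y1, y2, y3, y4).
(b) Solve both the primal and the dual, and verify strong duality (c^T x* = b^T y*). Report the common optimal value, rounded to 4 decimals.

The standard primal-dual pair for 'max c^T x s.t. A x <= b, x >= 0' is:
  Dual:  min b^T y  s.t.  A^T y >= c,  y >= 0.

So the dual LP is:
  minimize  4y1 + 7y2 + 8y3 + 10y4
  subject to:
    y1 + 3y3 + 3y4 >= 5
    y2 + 3y3 + y4 >= 6
    y1, y2, y3, y4 >= 0

Solving the primal: x* = (0, 2.6667).
  primal value c^T x* = 16.
Solving the dual: y* = (0, 0, 2, 0).
  dual value b^T y* = 16.
Strong duality: c^T x* = b^T y*. Confirmed.

16


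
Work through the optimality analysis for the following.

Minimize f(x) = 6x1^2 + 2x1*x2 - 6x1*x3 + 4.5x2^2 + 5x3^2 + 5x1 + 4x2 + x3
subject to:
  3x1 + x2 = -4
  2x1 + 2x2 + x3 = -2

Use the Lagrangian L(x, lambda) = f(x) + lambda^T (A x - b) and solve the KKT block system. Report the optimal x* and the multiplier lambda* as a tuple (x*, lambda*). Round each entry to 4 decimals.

Form the Lagrangian:
  L(x, lambda) = (1/2) x^T Q x + c^T x + lambda^T (A x - b)
Stationarity (grad_x L = 0): Q x + c + A^T lambda = 0.
Primal feasibility: A x = b.

This gives the KKT block system:
  [ Q   A^T ] [ x     ]   [-c ]
  [ A    0  ] [ lambda ] = [ b ]

Solving the linear system:
  x*      = (-1.5596, 0.6788, -0.2383)
  lambda* = (8.9585, -7.9741)
  f(x*)   = 7.2824

x* = (-1.5596, 0.6788, -0.2383), lambda* = (8.9585, -7.9741)


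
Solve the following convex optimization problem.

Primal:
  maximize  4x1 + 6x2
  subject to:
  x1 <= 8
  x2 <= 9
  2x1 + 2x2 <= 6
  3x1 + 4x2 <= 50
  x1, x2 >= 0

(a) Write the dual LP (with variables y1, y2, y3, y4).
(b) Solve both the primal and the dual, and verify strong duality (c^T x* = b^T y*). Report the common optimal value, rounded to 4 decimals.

The standard primal-dual pair for 'max c^T x s.t. A x <= b, x >= 0' is:
  Dual:  min b^T y  s.t.  A^T y >= c,  y >= 0.

So the dual LP is:
  minimize  8y1 + 9y2 + 6y3 + 50y4
  subject to:
    y1 + 2y3 + 3y4 >= 4
    y2 + 2y3 + 4y4 >= 6
    y1, y2, y3, y4 >= 0

Solving the primal: x* = (0, 3).
  primal value c^T x* = 18.
Solving the dual: y* = (0, 0, 3, 0).
  dual value b^T y* = 18.
Strong duality: c^T x* = b^T y*. Confirmed.

18


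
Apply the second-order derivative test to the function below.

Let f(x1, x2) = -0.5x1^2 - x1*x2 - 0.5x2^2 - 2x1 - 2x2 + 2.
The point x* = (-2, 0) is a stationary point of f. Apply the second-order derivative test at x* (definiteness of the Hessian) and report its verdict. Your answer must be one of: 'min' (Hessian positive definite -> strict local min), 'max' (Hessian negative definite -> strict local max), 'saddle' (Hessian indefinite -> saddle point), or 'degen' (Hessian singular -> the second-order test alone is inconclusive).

Compute the Hessian H = grad^2 f:
  H = [[-1, -1], [-1, -1]]
Verify stationarity: grad f(x*) = H x* + g = (0, 0).
Eigenvalues of H: -2, 0.
H has a zero eigenvalue (singular; negative semidefinite but not definite), so H is neither positive definite, negative definite, nor indefinite. The second-order test alone is inconclusive -> degen.
(Indeed, f is constant along the null direction of H through x*, so x* is not a strict local extremum.)

degen


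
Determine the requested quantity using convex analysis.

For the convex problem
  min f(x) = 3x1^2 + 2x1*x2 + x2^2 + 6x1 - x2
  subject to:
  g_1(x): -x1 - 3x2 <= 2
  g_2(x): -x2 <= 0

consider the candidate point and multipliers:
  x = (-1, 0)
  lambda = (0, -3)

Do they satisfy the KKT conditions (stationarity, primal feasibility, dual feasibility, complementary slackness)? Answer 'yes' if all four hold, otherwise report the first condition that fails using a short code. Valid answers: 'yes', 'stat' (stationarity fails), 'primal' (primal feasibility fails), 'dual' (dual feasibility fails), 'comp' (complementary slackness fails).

Gradient of f: grad f(x) = Q x + c = (0, -3)
Constraint values g_i(x) = a_i^T x - b_i:
  g_1((-1, 0)) = -1
  g_2((-1, 0)) = 0
Stationarity residual: grad f(x) + sum_i lambda_i a_i = (0, 0)
  -> stationarity OK
Primal feasibility (all g_i <= 0): OK
Dual feasibility (all lambda_i >= 0): FAILS
Complementary slackness (lambda_i * g_i(x) = 0 for all i): OK

Verdict: the first failing condition is dual_feasibility -> dual.

dual


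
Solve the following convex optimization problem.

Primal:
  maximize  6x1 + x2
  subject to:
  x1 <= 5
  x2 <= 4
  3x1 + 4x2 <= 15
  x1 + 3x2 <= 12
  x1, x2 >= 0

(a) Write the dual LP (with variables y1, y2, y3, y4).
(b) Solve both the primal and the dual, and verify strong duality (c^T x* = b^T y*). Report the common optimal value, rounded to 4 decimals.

The standard primal-dual pair for 'max c^T x s.t. A x <= b, x >= 0' is:
  Dual:  min b^T y  s.t.  A^T y >= c,  y >= 0.

So the dual LP is:
  minimize  5y1 + 4y2 + 15y3 + 12y4
  subject to:
    y1 + 3y3 + y4 >= 6
    y2 + 4y3 + 3y4 >= 1
    y1, y2, y3, y4 >= 0

Solving the primal: x* = (5, 0).
  primal value c^T x* = 30.
Solving the dual: y* = (5.25, 0, 0.25, 0).
  dual value b^T y* = 30.
Strong duality: c^T x* = b^T y*. Confirmed.

30


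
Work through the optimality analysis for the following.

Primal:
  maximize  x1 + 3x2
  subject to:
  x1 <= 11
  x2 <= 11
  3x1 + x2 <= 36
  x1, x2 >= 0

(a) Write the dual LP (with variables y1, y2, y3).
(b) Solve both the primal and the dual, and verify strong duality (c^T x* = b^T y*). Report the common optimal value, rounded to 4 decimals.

The standard primal-dual pair for 'max c^T x s.t. A x <= b, x >= 0' is:
  Dual:  min b^T y  s.t.  A^T y >= c,  y >= 0.

So the dual LP is:
  minimize  11y1 + 11y2 + 36y3
  subject to:
    y1 + 3y3 >= 1
    y2 + y3 >= 3
    y1, y2, y3 >= 0

Solving the primal: x* = (8.3333, 11).
  primal value c^T x* = 41.3333.
Solving the dual: y* = (0, 2.6667, 0.3333).
  dual value b^T y* = 41.3333.
Strong duality: c^T x* = b^T y*. Confirmed.

41.3333


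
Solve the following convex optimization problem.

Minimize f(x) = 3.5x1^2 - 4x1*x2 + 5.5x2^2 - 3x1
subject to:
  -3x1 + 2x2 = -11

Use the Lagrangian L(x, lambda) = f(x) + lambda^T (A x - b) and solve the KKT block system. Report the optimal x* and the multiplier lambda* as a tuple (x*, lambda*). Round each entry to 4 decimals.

Form the Lagrangian:
  L(x, lambda) = (1/2) x^T Q x + c^T x + lambda^T (A x - b)
Stationarity (grad_x L = 0): Q x + c + A^T lambda = 0.
Primal feasibility: A x = b.

This gives the KKT block system:
  [ Q   A^T ] [ x     ]   [-c ]
  [ A    0  ] [ lambda ] = [ b ]

Solving the linear system:
  x*      = (3.6329, -0.0506)
  lambda* = (7.5443)
  f(x*)   = 36.0443

x* = (3.6329, -0.0506), lambda* = (7.5443)


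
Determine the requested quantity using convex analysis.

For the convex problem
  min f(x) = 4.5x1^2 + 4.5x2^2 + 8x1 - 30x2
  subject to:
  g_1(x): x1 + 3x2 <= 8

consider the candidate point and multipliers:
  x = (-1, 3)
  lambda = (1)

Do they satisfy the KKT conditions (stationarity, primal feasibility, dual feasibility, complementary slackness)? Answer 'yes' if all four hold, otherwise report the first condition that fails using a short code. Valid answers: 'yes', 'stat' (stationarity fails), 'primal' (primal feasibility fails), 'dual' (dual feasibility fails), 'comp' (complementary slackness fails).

Gradient of f: grad f(x) = Q x + c = (-1, -3)
Constraint values g_i(x) = a_i^T x - b_i:
  g_1((-1, 3)) = 0
Stationarity residual: grad f(x) + sum_i lambda_i a_i = (0, 0)
  -> stationarity OK
Primal feasibility (all g_i <= 0): OK
Dual feasibility (all lambda_i >= 0): OK
Complementary slackness (lambda_i * g_i(x) = 0 for all i): OK

Verdict: yes, KKT holds.

yes


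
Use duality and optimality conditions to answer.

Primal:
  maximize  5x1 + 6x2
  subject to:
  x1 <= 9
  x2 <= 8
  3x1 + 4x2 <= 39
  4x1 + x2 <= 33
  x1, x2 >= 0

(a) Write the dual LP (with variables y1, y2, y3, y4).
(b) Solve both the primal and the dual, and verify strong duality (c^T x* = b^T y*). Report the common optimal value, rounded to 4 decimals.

The standard primal-dual pair for 'max c^T x s.t. A x <= b, x >= 0' is:
  Dual:  min b^T y  s.t.  A^T y >= c,  y >= 0.

So the dual LP is:
  minimize  9y1 + 8y2 + 39y3 + 33y4
  subject to:
    y1 + 3y3 + 4y4 >= 5
    y2 + 4y3 + y4 >= 6
    y1, y2, y3, y4 >= 0

Solving the primal: x* = (7.1538, 4.3846).
  primal value c^T x* = 62.0769.
Solving the dual: y* = (0, 0, 1.4615, 0.1538).
  dual value b^T y* = 62.0769.
Strong duality: c^T x* = b^T y*. Confirmed.

62.0769


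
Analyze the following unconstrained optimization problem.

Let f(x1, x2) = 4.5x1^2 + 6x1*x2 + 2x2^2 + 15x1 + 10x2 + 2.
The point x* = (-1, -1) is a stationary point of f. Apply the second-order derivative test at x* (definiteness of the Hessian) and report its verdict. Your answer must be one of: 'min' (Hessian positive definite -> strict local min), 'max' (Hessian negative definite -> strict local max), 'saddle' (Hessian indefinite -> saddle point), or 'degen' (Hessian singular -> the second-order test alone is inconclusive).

Compute the Hessian H = grad^2 f:
  H = [[9, 6], [6, 4]]
Verify stationarity: grad f(x*) = H x* + g = (0, 0).
Eigenvalues of H: 0, 13.
H has a zero eigenvalue (singular; positive semidefinite but not definite), so H is neither positive definite, negative definite, nor indefinite. The second-order test alone is inconclusive -> degen.
(Indeed, f is constant along the null direction of H through x*, so x* is not a strict local extremum.)

degen


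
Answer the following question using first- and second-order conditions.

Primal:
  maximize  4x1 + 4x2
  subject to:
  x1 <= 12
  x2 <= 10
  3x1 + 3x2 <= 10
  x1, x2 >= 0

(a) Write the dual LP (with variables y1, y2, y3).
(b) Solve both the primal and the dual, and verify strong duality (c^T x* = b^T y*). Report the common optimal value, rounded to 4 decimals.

The standard primal-dual pair for 'max c^T x s.t. A x <= b, x >= 0' is:
  Dual:  min b^T y  s.t.  A^T y >= c,  y >= 0.

So the dual LP is:
  minimize  12y1 + 10y2 + 10y3
  subject to:
    y1 + 3y3 >= 4
    y2 + 3y3 >= 4
    y1, y2, y3 >= 0

Solving the primal: x* = (3.3333, 0).
  primal value c^T x* = 13.3333.
Solving the dual: y* = (0, 0, 1.3333).
  dual value b^T y* = 13.3333.
Strong duality: c^T x* = b^T y*. Confirmed.

13.3333


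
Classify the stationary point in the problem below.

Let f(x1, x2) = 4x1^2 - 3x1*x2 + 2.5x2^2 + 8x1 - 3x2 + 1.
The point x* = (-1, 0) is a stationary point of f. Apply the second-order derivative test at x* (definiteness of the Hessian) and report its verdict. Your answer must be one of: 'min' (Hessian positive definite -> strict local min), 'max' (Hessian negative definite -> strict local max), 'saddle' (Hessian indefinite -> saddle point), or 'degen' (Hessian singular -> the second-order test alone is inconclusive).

Compute the Hessian H = grad^2 f:
  H = [[8, -3], [-3, 5]]
Verify stationarity: grad f(x*) = H x* + g = (0, 0).
Eigenvalues of H: 3.1459, 9.8541.
Both eigenvalues > 0, so H is positive definite -> x* is a strict local min.

min


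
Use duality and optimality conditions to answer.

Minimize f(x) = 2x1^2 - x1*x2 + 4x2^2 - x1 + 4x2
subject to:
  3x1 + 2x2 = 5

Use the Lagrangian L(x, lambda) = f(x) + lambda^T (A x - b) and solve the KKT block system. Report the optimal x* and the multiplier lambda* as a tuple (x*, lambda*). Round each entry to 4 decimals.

Form the Lagrangian:
  L(x, lambda) = (1/2) x^T Q x + c^T x + lambda^T (A x - b)
Stationarity (grad_x L = 0): Q x + c + A^T lambda = 0.
Primal feasibility: A x = b.

This gives the KKT block system:
  [ Q   A^T ] [ x     ]   [-c ]
  [ A    0  ] [ lambda ] = [ b ]

Solving the linear system:
  x*      = (1.58, 0.13)
  lambda* = (-1.73)
  f(x*)   = 3.795

x* = (1.58, 0.13), lambda* = (-1.73)


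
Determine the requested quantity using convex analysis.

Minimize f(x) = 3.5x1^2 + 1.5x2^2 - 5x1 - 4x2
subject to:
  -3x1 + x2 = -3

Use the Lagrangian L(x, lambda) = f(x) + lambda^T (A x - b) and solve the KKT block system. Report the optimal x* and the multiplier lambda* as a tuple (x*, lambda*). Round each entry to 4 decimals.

Form the Lagrangian:
  L(x, lambda) = (1/2) x^T Q x + c^T x + lambda^T (A x - b)
Stationarity (grad_x L = 0): Q x + c + A^T lambda = 0.
Primal feasibility: A x = b.

This gives the KKT block system:
  [ Q   A^T ] [ x     ]   [-c ]
  [ A    0  ] [ lambda ] = [ b ]

Solving the linear system:
  x*      = (1.2941, 0.8824)
  lambda* = (1.3529)
  f(x*)   = -2.9706

x* = (1.2941, 0.8824), lambda* = (1.3529)


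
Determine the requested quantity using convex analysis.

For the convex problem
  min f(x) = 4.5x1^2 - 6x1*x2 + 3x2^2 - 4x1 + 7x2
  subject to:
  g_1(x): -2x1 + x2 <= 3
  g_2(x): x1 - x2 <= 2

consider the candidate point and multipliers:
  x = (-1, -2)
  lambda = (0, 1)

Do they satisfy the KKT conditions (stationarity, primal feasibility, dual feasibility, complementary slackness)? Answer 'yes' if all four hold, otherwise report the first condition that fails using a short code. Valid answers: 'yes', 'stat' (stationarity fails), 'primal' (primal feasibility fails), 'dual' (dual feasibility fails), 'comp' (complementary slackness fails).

Gradient of f: grad f(x) = Q x + c = (-1, 1)
Constraint values g_i(x) = a_i^T x - b_i:
  g_1((-1, -2)) = -3
  g_2((-1, -2)) = -1
Stationarity residual: grad f(x) + sum_i lambda_i a_i = (0, 0)
  -> stationarity OK
Primal feasibility (all g_i <= 0): OK
Dual feasibility (all lambda_i >= 0): OK
Complementary slackness (lambda_i * g_i(x) = 0 for all i): FAILS

Verdict: the first failing condition is complementary_slackness -> comp.

comp


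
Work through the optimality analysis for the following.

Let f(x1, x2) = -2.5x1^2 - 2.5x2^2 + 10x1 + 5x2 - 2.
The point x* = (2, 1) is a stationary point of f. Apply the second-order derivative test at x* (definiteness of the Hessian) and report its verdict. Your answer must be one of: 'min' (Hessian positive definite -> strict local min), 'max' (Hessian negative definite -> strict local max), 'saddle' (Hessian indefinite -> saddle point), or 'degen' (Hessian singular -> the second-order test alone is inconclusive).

Compute the Hessian H = grad^2 f:
  H = [[-5, 0], [0, -5]]
Verify stationarity: grad f(x*) = H x* + g = (0, 0).
Eigenvalues of H: -5, -5.
Both eigenvalues < 0, so H is negative definite -> x* is a strict local max.

max


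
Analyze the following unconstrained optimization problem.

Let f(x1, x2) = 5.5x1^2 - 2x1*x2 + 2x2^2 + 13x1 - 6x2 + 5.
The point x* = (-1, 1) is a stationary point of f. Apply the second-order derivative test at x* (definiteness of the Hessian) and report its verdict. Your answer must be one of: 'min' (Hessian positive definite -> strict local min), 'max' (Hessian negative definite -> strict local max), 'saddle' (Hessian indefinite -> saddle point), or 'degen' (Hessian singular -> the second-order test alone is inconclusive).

Compute the Hessian H = grad^2 f:
  H = [[11, -2], [-2, 4]]
Verify stationarity: grad f(x*) = H x* + g = (0, 0).
Eigenvalues of H: 3.4689, 11.5311.
Both eigenvalues > 0, so H is positive definite -> x* is a strict local min.

min


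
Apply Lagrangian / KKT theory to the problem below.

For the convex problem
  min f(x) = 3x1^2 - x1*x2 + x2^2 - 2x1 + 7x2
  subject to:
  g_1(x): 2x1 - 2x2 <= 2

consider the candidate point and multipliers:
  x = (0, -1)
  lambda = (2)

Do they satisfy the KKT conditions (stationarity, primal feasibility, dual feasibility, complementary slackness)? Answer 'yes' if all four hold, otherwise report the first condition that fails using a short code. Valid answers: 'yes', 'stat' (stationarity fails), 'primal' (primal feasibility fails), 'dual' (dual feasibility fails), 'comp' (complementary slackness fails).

Gradient of f: grad f(x) = Q x + c = (-1, 5)
Constraint values g_i(x) = a_i^T x - b_i:
  g_1((0, -1)) = 0
Stationarity residual: grad f(x) + sum_i lambda_i a_i = (3, 1)
  -> stationarity FAILS
Primal feasibility (all g_i <= 0): OK
Dual feasibility (all lambda_i >= 0): OK
Complementary slackness (lambda_i * g_i(x) = 0 for all i): OK

Verdict: the first failing condition is stationarity -> stat.

stat


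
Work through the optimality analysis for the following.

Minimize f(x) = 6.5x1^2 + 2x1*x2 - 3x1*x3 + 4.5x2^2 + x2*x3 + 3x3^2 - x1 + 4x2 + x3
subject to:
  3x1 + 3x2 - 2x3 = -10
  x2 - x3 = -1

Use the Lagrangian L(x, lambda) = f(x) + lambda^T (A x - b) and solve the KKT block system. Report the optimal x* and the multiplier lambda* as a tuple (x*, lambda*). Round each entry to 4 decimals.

Form the Lagrangian:
  L(x, lambda) = (1/2) x^T Q x + c^T x + lambda^T (A x - b)
Stationarity (grad_x L = 0): Q x + c + A^T lambda = 0.
Primal feasibility: A x = b.

This gives the KKT block system:
  [ Q   A^T ] [ x     ]   [-c ]
  [ A    0  ] [ lambda ] = [ b ]

Solving the linear system:
  x*      = (-2.186, -1.4419, -0.4419)
  lambda* = (10.3256, -17.186)
  f(x*)   = 41.0233

x* = (-2.186, -1.4419, -0.4419), lambda* = (10.3256, -17.186)


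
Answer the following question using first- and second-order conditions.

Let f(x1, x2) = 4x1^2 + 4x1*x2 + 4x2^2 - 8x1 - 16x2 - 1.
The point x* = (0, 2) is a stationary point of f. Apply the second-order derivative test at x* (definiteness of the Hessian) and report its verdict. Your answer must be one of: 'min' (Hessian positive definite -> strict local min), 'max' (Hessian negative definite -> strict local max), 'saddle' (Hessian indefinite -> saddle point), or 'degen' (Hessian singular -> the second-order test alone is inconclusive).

Compute the Hessian H = grad^2 f:
  H = [[8, 4], [4, 8]]
Verify stationarity: grad f(x*) = H x* + g = (0, 0).
Eigenvalues of H: 4, 12.
Both eigenvalues > 0, so H is positive definite -> x* is a strict local min.

min


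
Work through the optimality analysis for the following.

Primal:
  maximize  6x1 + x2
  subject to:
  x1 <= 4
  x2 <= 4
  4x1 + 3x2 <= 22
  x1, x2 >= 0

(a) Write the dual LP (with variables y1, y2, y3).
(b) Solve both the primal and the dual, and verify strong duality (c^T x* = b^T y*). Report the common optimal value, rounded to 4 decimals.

The standard primal-dual pair for 'max c^T x s.t. A x <= b, x >= 0' is:
  Dual:  min b^T y  s.t.  A^T y >= c,  y >= 0.

So the dual LP is:
  minimize  4y1 + 4y2 + 22y3
  subject to:
    y1 + 4y3 >= 6
    y2 + 3y3 >= 1
    y1, y2, y3 >= 0

Solving the primal: x* = (4, 2).
  primal value c^T x* = 26.
Solving the dual: y* = (4.6667, 0, 0.3333).
  dual value b^T y* = 26.
Strong duality: c^T x* = b^T y*. Confirmed.

26


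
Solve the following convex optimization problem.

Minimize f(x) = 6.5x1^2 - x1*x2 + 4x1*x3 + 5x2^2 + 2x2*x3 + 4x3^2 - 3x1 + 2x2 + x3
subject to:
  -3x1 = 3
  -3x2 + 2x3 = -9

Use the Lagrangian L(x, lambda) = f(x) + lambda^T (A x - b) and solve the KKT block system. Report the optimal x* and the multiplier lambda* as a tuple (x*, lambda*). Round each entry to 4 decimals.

Form the Lagrangian:
  L(x, lambda) = (1/2) x^T Q x + c^T x + lambda^T (A x - b)
Stationarity (grad_x L = 0): Q x + c + A^T lambda = 0.
Primal feasibility: A x = b.

This gives the KKT block system:
  [ Q   A^T ] [ x     ]   [-c ]
  [ A    0  ] [ lambda ] = [ b ]

Solving the linear system:
  x*      = (-1, 1.8971, -1.6544)
  lambda* = (-8.1716, 6.2206)
  f(x*)   = 42.8199

x* = (-1, 1.8971, -1.6544), lambda* = (-8.1716, 6.2206)


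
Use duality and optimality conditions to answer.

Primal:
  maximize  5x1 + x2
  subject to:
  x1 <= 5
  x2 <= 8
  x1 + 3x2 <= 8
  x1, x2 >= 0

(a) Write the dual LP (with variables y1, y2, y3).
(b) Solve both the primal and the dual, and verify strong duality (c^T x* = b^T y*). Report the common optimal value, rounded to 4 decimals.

The standard primal-dual pair for 'max c^T x s.t. A x <= b, x >= 0' is:
  Dual:  min b^T y  s.t.  A^T y >= c,  y >= 0.

So the dual LP is:
  minimize  5y1 + 8y2 + 8y3
  subject to:
    y1 + y3 >= 5
    y2 + 3y3 >= 1
    y1, y2, y3 >= 0

Solving the primal: x* = (5, 1).
  primal value c^T x* = 26.
Solving the dual: y* = (4.6667, 0, 0.3333).
  dual value b^T y* = 26.
Strong duality: c^T x* = b^T y*. Confirmed.

26


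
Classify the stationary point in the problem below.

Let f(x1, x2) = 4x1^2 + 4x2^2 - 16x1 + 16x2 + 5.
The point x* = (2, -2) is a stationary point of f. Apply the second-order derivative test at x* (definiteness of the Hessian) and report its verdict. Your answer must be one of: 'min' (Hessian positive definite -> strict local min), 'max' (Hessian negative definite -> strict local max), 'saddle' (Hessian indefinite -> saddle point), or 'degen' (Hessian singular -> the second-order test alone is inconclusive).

Compute the Hessian H = grad^2 f:
  H = [[8, 0], [0, 8]]
Verify stationarity: grad f(x*) = H x* + g = (0, 0).
Eigenvalues of H: 8, 8.
Both eigenvalues > 0, so H is positive definite -> x* is a strict local min.

min


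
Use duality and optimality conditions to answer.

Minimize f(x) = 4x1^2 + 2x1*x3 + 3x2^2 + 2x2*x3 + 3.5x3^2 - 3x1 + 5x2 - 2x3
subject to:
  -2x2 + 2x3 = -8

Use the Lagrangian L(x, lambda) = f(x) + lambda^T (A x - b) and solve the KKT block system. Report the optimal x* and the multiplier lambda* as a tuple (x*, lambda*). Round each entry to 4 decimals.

Form the Lagrangian:
  L(x, lambda) = (1/2) x^T Q x + c^T x + lambda^T (A x - b)
Stationarity (grad_x L = 0): Q x + c + A^T lambda = 0.
Primal feasibility: A x = b.

This gives the KKT block system:
  [ Q   A^T ] [ x     ]   [-c ]
  [ A    0  ] [ lambda ] = [ b ]

Solving the linear system:
  x*      = (0.9167, 1.8333, -2.1667)
  lambda* = (5.8333)
  f(x*)   = 28.7083

x* = (0.9167, 1.8333, -2.1667), lambda* = (5.8333)


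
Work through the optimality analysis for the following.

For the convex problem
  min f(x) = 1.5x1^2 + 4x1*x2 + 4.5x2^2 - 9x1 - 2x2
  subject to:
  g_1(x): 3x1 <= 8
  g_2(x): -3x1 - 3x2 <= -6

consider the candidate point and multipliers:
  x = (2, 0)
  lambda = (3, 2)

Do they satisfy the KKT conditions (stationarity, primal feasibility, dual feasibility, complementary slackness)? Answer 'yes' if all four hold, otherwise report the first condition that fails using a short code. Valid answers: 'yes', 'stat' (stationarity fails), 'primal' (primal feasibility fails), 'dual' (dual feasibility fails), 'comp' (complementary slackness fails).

Gradient of f: grad f(x) = Q x + c = (-3, 6)
Constraint values g_i(x) = a_i^T x - b_i:
  g_1((2, 0)) = -2
  g_2((2, 0)) = 0
Stationarity residual: grad f(x) + sum_i lambda_i a_i = (0, 0)
  -> stationarity OK
Primal feasibility (all g_i <= 0): OK
Dual feasibility (all lambda_i >= 0): OK
Complementary slackness (lambda_i * g_i(x) = 0 for all i): FAILS

Verdict: the first failing condition is complementary_slackness -> comp.

comp


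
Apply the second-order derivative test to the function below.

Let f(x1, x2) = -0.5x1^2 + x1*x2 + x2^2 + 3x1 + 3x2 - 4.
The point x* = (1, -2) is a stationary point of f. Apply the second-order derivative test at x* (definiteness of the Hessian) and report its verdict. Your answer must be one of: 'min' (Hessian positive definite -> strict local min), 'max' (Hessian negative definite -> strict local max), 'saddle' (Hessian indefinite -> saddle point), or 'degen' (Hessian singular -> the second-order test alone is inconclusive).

Compute the Hessian H = grad^2 f:
  H = [[-1, 1], [1, 2]]
Verify stationarity: grad f(x*) = H x* + g = (0, 0).
Eigenvalues of H: -1.3028, 2.3028.
Eigenvalues have mixed signs, so H is indefinite -> x* is a saddle point.

saddle


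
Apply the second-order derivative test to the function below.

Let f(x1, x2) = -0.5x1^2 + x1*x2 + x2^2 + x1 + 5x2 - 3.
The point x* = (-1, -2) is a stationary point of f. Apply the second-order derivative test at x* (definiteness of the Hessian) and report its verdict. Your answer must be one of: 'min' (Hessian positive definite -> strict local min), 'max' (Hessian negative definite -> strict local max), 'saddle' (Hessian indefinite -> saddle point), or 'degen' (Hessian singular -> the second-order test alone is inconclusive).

Compute the Hessian H = grad^2 f:
  H = [[-1, 1], [1, 2]]
Verify stationarity: grad f(x*) = H x* + g = (0, 0).
Eigenvalues of H: -1.3028, 2.3028.
Eigenvalues have mixed signs, so H is indefinite -> x* is a saddle point.

saddle


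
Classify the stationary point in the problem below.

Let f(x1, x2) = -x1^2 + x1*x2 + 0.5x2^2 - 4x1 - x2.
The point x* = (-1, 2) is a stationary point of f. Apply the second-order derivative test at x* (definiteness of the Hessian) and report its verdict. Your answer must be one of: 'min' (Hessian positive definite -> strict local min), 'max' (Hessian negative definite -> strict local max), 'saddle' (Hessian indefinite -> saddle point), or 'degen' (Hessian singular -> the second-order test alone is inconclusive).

Compute the Hessian H = grad^2 f:
  H = [[-2, 1], [1, 1]]
Verify stationarity: grad f(x*) = H x* + g = (0, 0).
Eigenvalues of H: -2.3028, 1.3028.
Eigenvalues have mixed signs, so H is indefinite -> x* is a saddle point.

saddle


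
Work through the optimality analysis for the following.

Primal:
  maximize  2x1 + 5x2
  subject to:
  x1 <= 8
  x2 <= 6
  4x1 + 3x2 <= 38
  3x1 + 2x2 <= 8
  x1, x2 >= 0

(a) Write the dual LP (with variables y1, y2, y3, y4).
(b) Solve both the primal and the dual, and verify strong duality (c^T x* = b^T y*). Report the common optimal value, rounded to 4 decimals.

The standard primal-dual pair for 'max c^T x s.t. A x <= b, x >= 0' is:
  Dual:  min b^T y  s.t.  A^T y >= c,  y >= 0.

So the dual LP is:
  minimize  8y1 + 6y2 + 38y3 + 8y4
  subject to:
    y1 + 4y3 + 3y4 >= 2
    y2 + 3y3 + 2y4 >= 5
    y1, y2, y3, y4 >= 0

Solving the primal: x* = (0, 4).
  primal value c^T x* = 20.
Solving the dual: y* = (0, 0, 0, 2.5).
  dual value b^T y* = 20.
Strong duality: c^T x* = b^T y*. Confirmed.

20


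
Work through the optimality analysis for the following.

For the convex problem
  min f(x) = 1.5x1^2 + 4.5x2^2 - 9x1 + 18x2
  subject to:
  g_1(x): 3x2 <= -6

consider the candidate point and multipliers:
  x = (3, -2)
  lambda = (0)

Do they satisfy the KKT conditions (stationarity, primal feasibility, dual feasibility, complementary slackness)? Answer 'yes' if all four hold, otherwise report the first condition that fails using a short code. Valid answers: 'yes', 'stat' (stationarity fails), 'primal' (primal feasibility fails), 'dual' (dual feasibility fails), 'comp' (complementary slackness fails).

Gradient of f: grad f(x) = Q x + c = (0, 0)
Constraint values g_i(x) = a_i^T x - b_i:
  g_1((3, -2)) = 0
Stationarity residual: grad f(x) + sum_i lambda_i a_i = (0, 0)
  -> stationarity OK
Primal feasibility (all g_i <= 0): OK
Dual feasibility (all lambda_i >= 0): OK
Complementary slackness (lambda_i * g_i(x) = 0 for all i): OK

Verdict: yes, KKT holds.

yes


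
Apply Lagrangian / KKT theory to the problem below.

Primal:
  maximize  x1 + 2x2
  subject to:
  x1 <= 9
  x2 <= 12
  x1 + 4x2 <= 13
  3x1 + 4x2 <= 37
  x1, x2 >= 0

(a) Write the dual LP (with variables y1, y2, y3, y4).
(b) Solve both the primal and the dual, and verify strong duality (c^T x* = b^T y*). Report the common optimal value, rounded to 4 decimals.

The standard primal-dual pair for 'max c^T x s.t. A x <= b, x >= 0' is:
  Dual:  min b^T y  s.t.  A^T y >= c,  y >= 0.

So the dual LP is:
  minimize  9y1 + 12y2 + 13y3 + 37y4
  subject to:
    y1 + y3 + 3y4 >= 1
    y2 + 4y3 + 4y4 >= 2
    y1, y2, y3, y4 >= 0

Solving the primal: x* = (9, 1).
  primal value c^T x* = 11.
Solving the dual: y* = (0.5, 0, 0.5, 0).
  dual value b^T y* = 11.
Strong duality: c^T x* = b^T y*. Confirmed.

11


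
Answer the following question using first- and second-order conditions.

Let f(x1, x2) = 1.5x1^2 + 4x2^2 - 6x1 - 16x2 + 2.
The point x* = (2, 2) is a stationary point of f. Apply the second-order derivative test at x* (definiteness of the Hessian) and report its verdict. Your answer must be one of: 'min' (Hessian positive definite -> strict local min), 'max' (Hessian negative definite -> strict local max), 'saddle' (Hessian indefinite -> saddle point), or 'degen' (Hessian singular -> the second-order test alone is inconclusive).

Compute the Hessian H = grad^2 f:
  H = [[3, 0], [0, 8]]
Verify stationarity: grad f(x*) = H x* + g = (0, 0).
Eigenvalues of H: 3, 8.
Both eigenvalues > 0, so H is positive definite -> x* is a strict local min.

min


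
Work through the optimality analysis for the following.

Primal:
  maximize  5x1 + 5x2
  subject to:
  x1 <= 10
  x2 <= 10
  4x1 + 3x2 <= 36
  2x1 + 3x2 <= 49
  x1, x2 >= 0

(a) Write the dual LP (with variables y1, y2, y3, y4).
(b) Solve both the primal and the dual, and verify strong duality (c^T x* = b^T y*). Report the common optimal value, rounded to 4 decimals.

The standard primal-dual pair for 'max c^T x s.t. A x <= b, x >= 0' is:
  Dual:  min b^T y  s.t.  A^T y >= c,  y >= 0.

So the dual LP is:
  minimize  10y1 + 10y2 + 36y3 + 49y4
  subject to:
    y1 + 4y3 + 2y4 >= 5
    y2 + 3y3 + 3y4 >= 5
    y1, y2, y3, y4 >= 0

Solving the primal: x* = (1.5, 10).
  primal value c^T x* = 57.5.
Solving the dual: y* = (0, 1.25, 1.25, 0).
  dual value b^T y* = 57.5.
Strong duality: c^T x* = b^T y*. Confirmed.

57.5


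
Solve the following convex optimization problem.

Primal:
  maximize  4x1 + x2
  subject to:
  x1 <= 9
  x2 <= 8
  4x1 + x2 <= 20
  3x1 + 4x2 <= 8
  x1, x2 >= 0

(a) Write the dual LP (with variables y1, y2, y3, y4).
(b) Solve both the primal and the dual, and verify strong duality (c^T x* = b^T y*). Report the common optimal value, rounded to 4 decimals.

The standard primal-dual pair for 'max c^T x s.t. A x <= b, x >= 0' is:
  Dual:  min b^T y  s.t.  A^T y >= c,  y >= 0.

So the dual LP is:
  minimize  9y1 + 8y2 + 20y3 + 8y4
  subject to:
    y1 + 4y3 + 3y4 >= 4
    y2 + y3 + 4y4 >= 1
    y1, y2, y3, y4 >= 0

Solving the primal: x* = (2.6667, 0).
  primal value c^T x* = 10.6667.
Solving the dual: y* = (0, 0, 0, 1.3333).
  dual value b^T y* = 10.6667.
Strong duality: c^T x* = b^T y*. Confirmed.

10.6667


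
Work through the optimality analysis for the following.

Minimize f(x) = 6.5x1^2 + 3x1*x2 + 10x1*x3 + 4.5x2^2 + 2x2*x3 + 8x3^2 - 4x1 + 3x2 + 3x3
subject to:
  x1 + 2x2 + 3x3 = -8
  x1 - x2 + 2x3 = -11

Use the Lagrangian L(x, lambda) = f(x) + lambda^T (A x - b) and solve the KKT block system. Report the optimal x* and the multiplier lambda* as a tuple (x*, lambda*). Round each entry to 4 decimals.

Form the Lagrangian:
  L(x, lambda) = (1/2) x^T Q x + c^T x + lambda^T (A x - b)
Stationarity (grad_x L = 0): Q x + c + A^T lambda = 0.
Primal feasibility: A x = b.

This gives the KKT block system:
  [ Q   A^T ] [ x     ]   [-c ]
  [ A    0  ] [ lambda ] = [ b ]

Solving the linear system:
  x*      = (1.375, 2.625, -4.875)
  lambda* = (2, 25)
  f(x*)   = 139.375

x* = (1.375, 2.625, -4.875), lambda* = (2, 25)


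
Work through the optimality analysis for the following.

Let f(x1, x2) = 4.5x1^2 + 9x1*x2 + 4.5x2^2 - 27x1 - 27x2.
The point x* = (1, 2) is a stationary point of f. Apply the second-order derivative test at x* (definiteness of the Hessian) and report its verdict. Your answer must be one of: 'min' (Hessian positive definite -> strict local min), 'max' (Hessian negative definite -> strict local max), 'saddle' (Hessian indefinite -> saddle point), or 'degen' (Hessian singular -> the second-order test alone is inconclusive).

Compute the Hessian H = grad^2 f:
  H = [[9, 9], [9, 9]]
Verify stationarity: grad f(x*) = H x* + g = (0, 0).
Eigenvalues of H: 0, 18.
H has a zero eigenvalue (singular; positive semidefinite but not definite), so H is neither positive definite, negative definite, nor indefinite. The second-order test alone is inconclusive -> degen.
(Indeed, f is constant along the null direction of H through x*, so x* is not a strict local extremum.)

degen


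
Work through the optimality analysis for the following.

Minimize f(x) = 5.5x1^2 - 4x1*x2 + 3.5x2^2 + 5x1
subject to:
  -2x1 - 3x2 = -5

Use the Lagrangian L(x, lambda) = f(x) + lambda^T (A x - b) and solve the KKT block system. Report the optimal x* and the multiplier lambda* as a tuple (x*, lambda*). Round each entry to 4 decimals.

Form the Lagrangian:
  L(x, lambda) = (1/2) x^T Q x + c^T x + lambda^T (A x - b)
Stationarity (grad_x L = 0): Q x + c + A^T lambda = 0.
Primal feasibility: A x = b.

This gives the KKT block system:
  [ Q   A^T ] [ x     ]   [-c ]
  [ A    0  ] [ lambda ] = [ b ]

Solving the linear system:
  x*      = (0.4857, 1.3429)
  lambda* = (2.4857)
  f(x*)   = 7.4286

x* = (0.4857, 1.3429), lambda* = (2.4857)


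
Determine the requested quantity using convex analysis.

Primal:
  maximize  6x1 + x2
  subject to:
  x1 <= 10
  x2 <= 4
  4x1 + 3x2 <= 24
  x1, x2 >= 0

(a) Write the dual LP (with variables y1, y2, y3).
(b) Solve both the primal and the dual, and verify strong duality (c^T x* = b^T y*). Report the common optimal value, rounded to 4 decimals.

The standard primal-dual pair for 'max c^T x s.t. A x <= b, x >= 0' is:
  Dual:  min b^T y  s.t.  A^T y >= c,  y >= 0.

So the dual LP is:
  minimize  10y1 + 4y2 + 24y3
  subject to:
    y1 + 4y3 >= 6
    y2 + 3y3 >= 1
    y1, y2, y3 >= 0

Solving the primal: x* = (6, 0).
  primal value c^T x* = 36.
Solving the dual: y* = (0, 0, 1.5).
  dual value b^T y* = 36.
Strong duality: c^T x* = b^T y*. Confirmed.

36


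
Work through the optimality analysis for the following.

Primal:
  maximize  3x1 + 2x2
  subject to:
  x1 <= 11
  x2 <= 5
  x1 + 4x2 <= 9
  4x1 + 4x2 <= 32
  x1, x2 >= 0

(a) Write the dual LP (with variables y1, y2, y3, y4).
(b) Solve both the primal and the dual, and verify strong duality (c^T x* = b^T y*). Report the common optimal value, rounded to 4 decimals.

The standard primal-dual pair for 'max c^T x s.t. A x <= b, x >= 0' is:
  Dual:  min b^T y  s.t.  A^T y >= c,  y >= 0.

So the dual LP is:
  minimize  11y1 + 5y2 + 9y3 + 32y4
  subject to:
    y1 + y3 + 4y4 >= 3
    y2 + 4y3 + 4y4 >= 2
    y1, y2, y3, y4 >= 0

Solving the primal: x* = (8, 0).
  primal value c^T x* = 24.
Solving the dual: y* = (0, 0, 0, 0.75).
  dual value b^T y* = 24.
Strong duality: c^T x* = b^T y*. Confirmed.

24


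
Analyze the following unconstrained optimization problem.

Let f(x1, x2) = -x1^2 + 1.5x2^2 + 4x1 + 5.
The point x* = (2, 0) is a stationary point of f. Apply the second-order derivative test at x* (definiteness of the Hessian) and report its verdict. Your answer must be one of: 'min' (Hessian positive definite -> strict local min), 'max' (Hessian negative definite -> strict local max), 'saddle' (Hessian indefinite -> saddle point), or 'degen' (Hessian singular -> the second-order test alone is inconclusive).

Compute the Hessian H = grad^2 f:
  H = [[-2, 0], [0, 3]]
Verify stationarity: grad f(x*) = H x* + g = (0, 0).
Eigenvalues of H: -2, 3.
Eigenvalues have mixed signs, so H is indefinite -> x* is a saddle point.

saddle


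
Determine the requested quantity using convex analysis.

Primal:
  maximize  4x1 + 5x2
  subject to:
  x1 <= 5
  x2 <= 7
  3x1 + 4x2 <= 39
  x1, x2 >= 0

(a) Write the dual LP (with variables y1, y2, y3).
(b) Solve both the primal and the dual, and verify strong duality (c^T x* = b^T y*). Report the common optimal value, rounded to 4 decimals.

The standard primal-dual pair for 'max c^T x s.t. A x <= b, x >= 0' is:
  Dual:  min b^T y  s.t.  A^T y >= c,  y >= 0.

So the dual LP is:
  minimize  5y1 + 7y2 + 39y3
  subject to:
    y1 + 3y3 >= 4
    y2 + 4y3 >= 5
    y1, y2, y3 >= 0

Solving the primal: x* = (5, 6).
  primal value c^T x* = 50.
Solving the dual: y* = (0.25, 0, 1.25).
  dual value b^T y* = 50.
Strong duality: c^T x* = b^T y*. Confirmed.

50


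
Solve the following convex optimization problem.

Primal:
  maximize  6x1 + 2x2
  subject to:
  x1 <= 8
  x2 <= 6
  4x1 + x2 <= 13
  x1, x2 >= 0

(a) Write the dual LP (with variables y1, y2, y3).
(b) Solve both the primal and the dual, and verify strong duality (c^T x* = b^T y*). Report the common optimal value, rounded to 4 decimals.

The standard primal-dual pair for 'max c^T x s.t. A x <= b, x >= 0' is:
  Dual:  min b^T y  s.t.  A^T y >= c,  y >= 0.

So the dual LP is:
  minimize  8y1 + 6y2 + 13y3
  subject to:
    y1 + 4y3 >= 6
    y2 + y3 >= 2
    y1, y2, y3 >= 0

Solving the primal: x* = (1.75, 6).
  primal value c^T x* = 22.5.
Solving the dual: y* = (0, 0.5, 1.5).
  dual value b^T y* = 22.5.
Strong duality: c^T x* = b^T y*. Confirmed.

22.5


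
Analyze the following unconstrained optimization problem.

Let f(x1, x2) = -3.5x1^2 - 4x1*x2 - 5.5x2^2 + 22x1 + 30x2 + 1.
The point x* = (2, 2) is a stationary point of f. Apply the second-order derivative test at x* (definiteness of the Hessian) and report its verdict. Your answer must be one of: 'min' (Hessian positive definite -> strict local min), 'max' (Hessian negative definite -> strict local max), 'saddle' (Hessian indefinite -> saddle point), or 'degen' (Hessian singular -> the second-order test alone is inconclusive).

Compute the Hessian H = grad^2 f:
  H = [[-7, -4], [-4, -11]]
Verify stationarity: grad f(x*) = H x* + g = (0, 0).
Eigenvalues of H: -13.4721, -4.5279.
Both eigenvalues < 0, so H is negative definite -> x* is a strict local max.

max


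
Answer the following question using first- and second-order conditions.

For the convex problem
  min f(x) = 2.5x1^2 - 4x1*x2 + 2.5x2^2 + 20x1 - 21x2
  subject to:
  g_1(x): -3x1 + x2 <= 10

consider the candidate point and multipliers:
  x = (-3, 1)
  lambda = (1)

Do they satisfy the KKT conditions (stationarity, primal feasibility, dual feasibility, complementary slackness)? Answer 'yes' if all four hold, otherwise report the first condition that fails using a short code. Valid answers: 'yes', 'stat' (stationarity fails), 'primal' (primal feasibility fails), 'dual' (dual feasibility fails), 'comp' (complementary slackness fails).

Gradient of f: grad f(x) = Q x + c = (1, -4)
Constraint values g_i(x) = a_i^T x - b_i:
  g_1((-3, 1)) = 0
Stationarity residual: grad f(x) + sum_i lambda_i a_i = (-2, -3)
  -> stationarity FAILS
Primal feasibility (all g_i <= 0): OK
Dual feasibility (all lambda_i >= 0): OK
Complementary slackness (lambda_i * g_i(x) = 0 for all i): OK

Verdict: the first failing condition is stationarity -> stat.

stat
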